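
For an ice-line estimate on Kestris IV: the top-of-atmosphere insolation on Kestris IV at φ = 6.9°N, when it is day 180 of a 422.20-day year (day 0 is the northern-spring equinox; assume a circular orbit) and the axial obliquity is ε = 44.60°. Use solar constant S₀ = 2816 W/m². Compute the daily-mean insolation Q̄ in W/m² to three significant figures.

Q̄ ≈ 899 W/m²

Solar longitude: λ_s = 360° × (180 − 0)/422.20 = 153.482°.
sin δ = sin 44.60° × sin 153.482° = 0.31350, so δ = +18.270°.
cos H₀ = −tan(+6.9°) tan(+18.270°) = -0.0400, H₀ = 1.6108 rad.
Bracket: H₀ sin φ sin δ + cos φ cos δ sin H₀ = 1.6108×0.12014×0.31350 + 0.99276×0.94959×0.99920 = 0.060669 + 0.941961 = 1.002630.
Q̄ = (S₀/π) × [bracket] = (2816/π) × 1.002630 = 898.7 W/m².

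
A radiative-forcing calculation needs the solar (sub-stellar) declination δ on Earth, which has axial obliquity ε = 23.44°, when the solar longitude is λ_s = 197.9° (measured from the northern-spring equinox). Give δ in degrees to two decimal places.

sin δ = sin ε · sin λ_s = sin 23.44° × sin 197.9° = -0.122263.
δ = arcsin(-0.122263) = -7.02°.

δ = -7.02°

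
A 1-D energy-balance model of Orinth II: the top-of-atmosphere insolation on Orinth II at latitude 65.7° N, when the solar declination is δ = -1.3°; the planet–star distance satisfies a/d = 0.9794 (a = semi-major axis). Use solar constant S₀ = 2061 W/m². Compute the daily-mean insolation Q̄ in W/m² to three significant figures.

cos H₀ = −tan(+65.7°) tan(-1.300°) = 0.0503, H₀ = 1.5205 rad.
Bracket: H₀ sin φ sin δ + cos φ cos δ sin H₀ = 1.5205×0.91140×-0.02269 + 0.41151×0.99974×0.99874 = -0.031443 + 0.410885 = 0.379442.
Inverse-square distance factor (a/d)² = 0.9794² = 0.959224.
Q̄ = (S₀/π) × 0.959224 × [bracket] = (2061/π) × 0.959224 × 0.379442 = 238.8 W/m².

Q̄ ≈ 239 W/m²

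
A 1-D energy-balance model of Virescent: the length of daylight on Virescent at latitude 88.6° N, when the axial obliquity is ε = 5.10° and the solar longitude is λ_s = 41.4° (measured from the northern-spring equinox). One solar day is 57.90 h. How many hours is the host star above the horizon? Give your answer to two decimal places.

57.90 h

Solar declination: sin δ = sin ε · sin λ_s = sin 5.10° × sin 41.4° = 0.05879, so δ = +3.370°.
Sunrise equation: cos H₀ = −tan φ · tan δ = -2.4096 ≤ −1, so the host star never sets (polar day) and H₀ = π.
Daylight = 2H₀/(2π) × 57.90 h = (3.1416/π) × 57.90 = 57.90 h.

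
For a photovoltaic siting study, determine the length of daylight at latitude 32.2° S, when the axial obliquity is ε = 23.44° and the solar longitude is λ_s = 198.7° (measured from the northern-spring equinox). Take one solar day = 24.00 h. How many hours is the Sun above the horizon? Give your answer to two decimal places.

Solar declination: sin δ = sin ε · sin λ_s = sin 23.44° × sin 198.7° = -0.12754, so δ = -7.327°.
cos H₀ = −tan φ · tan δ = −tan(-32.2°) × tan(-7.327°) = -0.0810, so H₀ = 1.6519 rad = 94.64°.
Daylight = 2H₀/(2π) × 24.00 h = (1.6519/π) × 24.00 = 12.62 h.

12.62 h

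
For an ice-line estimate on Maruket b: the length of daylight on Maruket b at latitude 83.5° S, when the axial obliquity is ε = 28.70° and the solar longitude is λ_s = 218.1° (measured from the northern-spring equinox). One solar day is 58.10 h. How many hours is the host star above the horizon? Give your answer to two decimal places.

58.10 h

Solar declination: sin δ = sin ε · sin λ_s = sin 28.70° × sin 218.1° = -0.29632, so δ = -17.236°.
Sunrise equation: cos H₀ = −tan φ · tan δ = -2.7230 ≤ −1, so the host star never sets (polar day) and H₀ = π.
Daylight = 2H₀/(2π) × 58.10 h = (3.1416/π) × 58.10 = 58.10 h.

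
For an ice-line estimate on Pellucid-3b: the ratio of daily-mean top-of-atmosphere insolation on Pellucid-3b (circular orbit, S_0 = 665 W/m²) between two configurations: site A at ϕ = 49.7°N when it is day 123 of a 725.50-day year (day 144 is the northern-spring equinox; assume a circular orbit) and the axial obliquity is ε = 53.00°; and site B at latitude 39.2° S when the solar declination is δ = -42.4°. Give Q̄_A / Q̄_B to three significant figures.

— Configuration A (ϕ=+49.7°):
Solar longitude: L_s = 360° × (123 − 144)/725.50 = -10.420°, i.e. -10.420° + 360° = 349.580°.
sin δ = sin 53.00° × sin 349.580° = -0.14445, so δ = -8.305°.
cos h₀ = −tan(+49.7°) tan(-8.305°) = 0.1721, h₀ = 1.3978 rad.
Bracket: h₀ sin ϕ sin δ + cos ϕ cos δ sin h₀ = 1.3978×0.76267×-0.14445 + 0.64679×0.98951×0.98507 = -0.153992 + 0.630450 = 0.476458.
Q̄ = (S_0/π) × [bracket] = (665/π) × 0.476458 = 100.85 W/m².
— Configuration B (ϕ=-39.2°):
cos h₀ = −tan(-39.2°) tan(-42.400°) = -0.7447, h₀ = 2.4109 rad.
Bracket: h₀ sin ϕ sin δ + cos ϕ cos δ sin h₀ = 2.4109×-0.63203×-0.67430 + 0.77494×0.73846×0.66737 = 1.027472 + 0.381911 = 1.409383.
Q̄ = (S_0/π) × [bracket] = (665/π) × 1.409383 = 298.33 W/m².
Ratio Q̄_A / Q̄_B = 100.85 / 298.33 = 0.3380.

Q̄_A / Q̄_B ≈ 0.338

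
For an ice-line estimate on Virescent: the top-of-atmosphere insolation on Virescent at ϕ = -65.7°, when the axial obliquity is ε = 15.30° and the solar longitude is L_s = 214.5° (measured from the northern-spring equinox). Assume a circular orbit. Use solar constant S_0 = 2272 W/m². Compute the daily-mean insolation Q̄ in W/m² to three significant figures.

Q̄ ≈ 466 W/m²

Solar declination: sin δ = sin ε · sin L_s = sin 15.30° × sin 214.5° = -0.14946, so δ = -8.596°.
cos h₀ = −tan(-65.7°) tan(-8.596°) = -0.3348, h₀ = 1.9122 rad.
Bracket: h₀ sin ϕ sin δ + cos ϕ cos δ sin h₀ = 1.9122×-0.91140×-0.14946 + 0.41151×0.98877×0.94230 = 0.260476 + 0.383411 = 0.643887.
Q̄ = (S_0/π) × [bracket] = (2272/π) × 0.643887 = 465.7 W/m².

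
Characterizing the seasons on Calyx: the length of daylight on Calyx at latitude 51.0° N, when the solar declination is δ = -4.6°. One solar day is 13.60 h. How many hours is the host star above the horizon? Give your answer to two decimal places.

6.37 h

cos h₀ = −tan ϕ · tan δ = −tan(+51.0°) × tan(-4.600°) = 0.0994, so h₀ = 1.4713 rad = 84.30°.
Daylight = 2h₀/(2π) × 13.60 h = (1.4713/π) × 13.60 = 6.37 h.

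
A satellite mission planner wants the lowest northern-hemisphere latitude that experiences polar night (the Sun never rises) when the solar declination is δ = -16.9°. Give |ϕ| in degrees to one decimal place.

|ϕ| = 73.1°

Polar night requires cos h₀ = −tan ϕ tan δ ≥ 1, i.e. tan ϕ tan δ ≤ −1.
The boundary is |tan ϕ| · |tan δ| = 1, so |ϕ| = 90° − |δ| = 90° − 16.9° = 73.1° in the northern hemisphere.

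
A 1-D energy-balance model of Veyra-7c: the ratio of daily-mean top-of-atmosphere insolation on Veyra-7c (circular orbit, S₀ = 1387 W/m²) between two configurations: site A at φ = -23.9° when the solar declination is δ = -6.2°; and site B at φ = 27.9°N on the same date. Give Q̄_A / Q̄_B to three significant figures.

— Configuration A (φ=-23.9°):
cos H₀ = −tan(-23.9°) tan(-6.200°) = -0.0481, H₀ = 1.6190 rad.
Bracket: H₀ sin φ sin δ + cos φ cos δ sin H₀ = 1.6190×-0.40514×-0.10800 + 0.91425×0.99415×0.99884 = 0.070840 + 0.907847 = 0.978687.
Q̄ = (S₀/π) × [bracket] = (1387/π) × 0.978687 = 432.09 W/m².
— Configuration B (φ=+27.9°):
cos H₀ = −tan(+27.9°) tan(-6.200°) = 0.0575, H₀ = 1.5132 rad.
Bracket: H₀ sin φ sin δ + cos φ cos δ sin H₀ = 1.5132×0.46793×-0.10800 + 0.88377×0.99415×0.99834 = -0.076472 + 0.877141 = 0.800669.
Q̄ = (S₀/π) × [bracket] = (1387/π) × 0.800669 = 353.49 W/m².
Ratio Q̄_A / Q̄_B = 432.09 / 353.49 = 1.222.

Q̄_A / Q̄_B ≈ 1.22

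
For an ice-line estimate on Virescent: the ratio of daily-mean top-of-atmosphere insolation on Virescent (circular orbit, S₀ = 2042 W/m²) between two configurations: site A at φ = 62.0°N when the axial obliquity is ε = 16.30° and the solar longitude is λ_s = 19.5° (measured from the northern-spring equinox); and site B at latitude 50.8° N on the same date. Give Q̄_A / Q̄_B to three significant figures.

— Configuration A (φ=+62.0°):
Solar declination: sin δ = sin ε · sin λ_s = sin 16.30° × sin 19.5° = 0.09369, so δ = +5.376°.
cos H₀ = −tan(+62.0°) tan(+5.376°) = -0.1770, H₀ = 1.7487 rad.
Bracket: H₀ sin φ sin δ + cos φ cos δ sin H₀ = 1.7487×0.88295×0.09369 + 0.46947×0.99560×0.98421 = 0.144659 + 0.460024 = 0.604683.
Q̄ = (S₀/π) × [bracket] = (2042/π) × 0.604683 = 393.04 W/m².
— Configuration B (φ=+50.8°):
cos H₀ = −tan(+50.8°) tan(+5.376°) = -0.1154, H₀ = 1.6864 rad.
Bracket: H₀ sin φ sin δ + cos φ cos δ sin H₀ = 1.6864×0.77494×0.09369 + 0.63203×0.99560×0.99332 = 0.122440 + 0.625046 = 0.747486.
Q̄ = (S₀/π) × [bracket] = (2042/π) × 0.747486 = 485.86 W/m².
Ratio Q̄_A / Q̄_B = 393.04 / 485.86 = 0.8090.

Q̄_A / Q̄_B ≈ 0.809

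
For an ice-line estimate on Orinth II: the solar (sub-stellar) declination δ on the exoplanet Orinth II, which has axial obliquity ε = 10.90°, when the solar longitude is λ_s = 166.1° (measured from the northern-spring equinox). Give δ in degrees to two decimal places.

sin δ = sin ε · sin λ_s = sin 10.90° × sin 166.1° = 0.045426.
δ = arcsin(0.045426) = +2.60°.

δ = +2.60°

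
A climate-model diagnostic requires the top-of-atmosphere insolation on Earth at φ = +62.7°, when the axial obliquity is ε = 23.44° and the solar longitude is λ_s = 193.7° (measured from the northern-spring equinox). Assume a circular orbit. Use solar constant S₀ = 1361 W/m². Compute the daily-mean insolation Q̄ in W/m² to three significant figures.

Q̄ ≈ 144 W/m²

Solar declination: sin δ = sin ε · sin λ_s = sin 23.44° × sin 193.7° = -0.09421, so δ = -5.406°.
cos H₀ = −tan(+62.7°) tan(-5.406°) = 0.1833, H₀ = 1.3864 rad.
Bracket: H₀ sin φ sin δ + cos φ cos δ sin H₀ = 1.3864×0.88862×-0.09421 + 0.45865×0.99555×0.98305 = -0.116065 + 0.448869 = 0.332804.
Q̄ = (S₀/π) × [bracket] = (1361/π) × 0.332804 = 144.2 W/m².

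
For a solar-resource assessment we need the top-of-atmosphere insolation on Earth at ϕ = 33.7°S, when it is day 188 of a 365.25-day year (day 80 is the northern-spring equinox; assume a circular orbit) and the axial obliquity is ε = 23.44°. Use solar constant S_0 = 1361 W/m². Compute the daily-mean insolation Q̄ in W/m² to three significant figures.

Q̄ ≈ 202 W/m²

Solar longitude: L_s = 360° × (188 − 80)/365.25 = 106.448°.
sin δ = sin 23.44° × sin 106.448° = 0.38151, so δ = +22.427°.
cos h₀ = −tan(-33.7°) tan(+22.427°) = 0.2753, h₀ = 1.2919 rad.
Bracket: h₀ sin ϕ sin δ + cos ϕ cos δ sin h₀ = 1.2919×-0.55484×0.38151 + 0.83195×0.92436×0.96137 = -0.273466 + 0.739314 = 0.465848.
Q̄ = (S_0/π) × [bracket] = (1361/π) × 0.465848 = 201.8 W/m².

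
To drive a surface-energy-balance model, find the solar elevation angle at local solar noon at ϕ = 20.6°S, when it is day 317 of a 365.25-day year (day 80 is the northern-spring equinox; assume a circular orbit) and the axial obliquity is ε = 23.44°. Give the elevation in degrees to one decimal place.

Solar longitude: L_s = 360° × (317 − 80)/365.25 = 233.593°.
sin δ = sin 23.44° × sin 233.593° = -0.32015, so δ = -18.672°.
At local noon the hour angle is zero, so the zenith angle equals |ϕ − δ| = |-20.6° − (-18.672°)| = 1.928°.
Elevation = 90° − 1.928° = 88.1°.

88.1°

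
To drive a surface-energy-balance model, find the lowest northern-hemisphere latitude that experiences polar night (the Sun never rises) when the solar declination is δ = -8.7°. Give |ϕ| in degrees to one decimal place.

Polar night requires cos h₀ = −tan ϕ tan δ ≥ 1, i.e. tan ϕ tan δ ≤ −1.
The boundary is |tan ϕ| · |tan δ| = 1, so |ϕ| = 90° − |δ| = 90° − 8.7° = 81.3° in the northern hemisphere.

|ϕ| = 81.3°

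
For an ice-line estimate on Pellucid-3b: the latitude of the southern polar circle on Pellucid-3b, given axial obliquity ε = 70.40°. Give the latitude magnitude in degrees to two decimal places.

19.60°

The polar circle is the lowest latitude that experiences at least one full rotation of continuous darkness at the northern-summer solstice; it lies at |φ| = 90° − ε = 90° − 70.40° = 19.60°.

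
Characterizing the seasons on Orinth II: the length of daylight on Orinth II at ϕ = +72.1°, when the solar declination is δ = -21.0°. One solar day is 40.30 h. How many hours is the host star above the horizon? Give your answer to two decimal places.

0.00 h

cos h₀ = −tan ϕ · tan δ = 1.1885 ≥ 1, so the host star never rises (polar night) and h₀ = 0.
Daylight = 2h₀/(2π) × 40.30 h = (0.0000/π) × 40.30 = 0.00 h.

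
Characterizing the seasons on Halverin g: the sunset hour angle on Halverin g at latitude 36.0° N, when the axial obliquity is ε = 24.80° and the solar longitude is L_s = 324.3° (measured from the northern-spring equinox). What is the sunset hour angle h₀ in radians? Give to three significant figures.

h₀ = 1.39 rad

Solar declination: sin δ = sin ε · sin L_s = sin 24.80° × sin 324.3° = -0.24477, so δ = -14.168°.
cos h₀ = −tan ϕ · tan δ = −tan(+36.0°) × tan(-14.168°) = 0.1834, so h₀ = 1.3863 rad = 79.43°.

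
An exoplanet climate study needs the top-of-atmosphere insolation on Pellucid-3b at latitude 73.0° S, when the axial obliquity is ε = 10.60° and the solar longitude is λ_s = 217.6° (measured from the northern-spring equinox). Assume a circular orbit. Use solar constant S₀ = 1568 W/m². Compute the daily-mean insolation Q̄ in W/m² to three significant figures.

Solar declination: sin δ = sin ε · sin λ_s = sin 10.60° × sin 217.6° = -0.11224, so δ = -6.444°.
cos H₀ = −tan(-73.0°) tan(-6.444°) = -0.3694, H₀ = 1.9492 rad.
Bracket: H₀ sin φ sin δ + cos φ cos δ sin H₀ = 1.9492×-0.95630×-0.11224 + 0.29237×0.99368×0.92925 = 0.209218 + 0.269968 = 0.479186.
Q̄ = (S₀/π) × [bracket] = (1568/π) × 0.479186 = 239.2 W/m².

Q̄ ≈ 239 W/m²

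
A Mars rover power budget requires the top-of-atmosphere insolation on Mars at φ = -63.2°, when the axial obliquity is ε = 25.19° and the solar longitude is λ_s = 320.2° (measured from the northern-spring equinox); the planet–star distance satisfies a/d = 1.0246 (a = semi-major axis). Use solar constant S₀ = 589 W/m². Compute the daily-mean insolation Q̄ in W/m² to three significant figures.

Q̄ ≈ 174 W/m²

Solar declination: sin δ = sin ε · sin λ_s = sin 25.19° × sin 320.2° = -0.27244, so δ = -15.810°.
cos H₀ = −tan(-63.2°) tan(-15.810°) = -0.5606, H₀ = 2.1658 rad.
Bracket: H₀ sin φ sin δ + cos φ cos δ sin H₀ = 2.1658×-0.89259×-0.27244 + 0.45088×0.96217×0.82812 = 0.526673 + 0.359258 = 0.885931.
Inverse-square distance factor (a/d)² = 1.0246² = 1.049805.
Q̄ = (S₀/π) × 1.049805 × [bracket] = (589/π) × 1.049805 × 0.885931 = 174.4 W/m².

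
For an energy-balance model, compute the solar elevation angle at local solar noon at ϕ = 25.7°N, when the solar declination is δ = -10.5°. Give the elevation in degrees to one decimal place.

53.8°

At local noon the hour angle is zero, so the zenith angle equals |ϕ − δ| = |+25.7° − (-10.500°)| = 36.200°.
Elevation = 90° − 36.200° = 53.8°.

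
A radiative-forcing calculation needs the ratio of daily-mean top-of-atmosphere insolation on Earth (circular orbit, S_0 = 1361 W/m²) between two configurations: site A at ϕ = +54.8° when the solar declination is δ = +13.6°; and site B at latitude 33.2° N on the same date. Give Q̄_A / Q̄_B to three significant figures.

Q̄_A / Q̄_B ≈ 0.873

— Configuration A (ϕ=+54.8°):
cos h₀ = −tan(+54.8°) tan(+13.600°) = -0.3430, h₀ = 1.9209 rad.
Bracket: h₀ sin ϕ sin δ + cos ϕ cos δ sin h₀ = 1.9209×0.81714×0.23514 + 0.57643×0.97196×0.93935 = 0.369086 + 0.526287 = 0.895373.
Q̄ = (S_0/π) × [bracket] = (1361/π) × 0.895373 = 387.89 W/m².
— Configuration B (ϕ=+33.2°):
cos h₀ = −tan(+33.2°) tan(+13.600°) = -0.1583, h₀ = 1.7298 rad.
Bracket: h₀ sin ϕ sin δ + cos ϕ cos δ sin h₀ = 1.7298×0.54756×0.23514 + 0.83676×0.97196×0.98739 = 0.222717 + 0.803042 = 1.025759.
Q̄ = (S_0/π) × [bracket] = (1361/π) × 1.025759 = 444.38 W/m².
Ratio Q̄_A / Q̄_B = 387.89 / 444.38 = 0.8729.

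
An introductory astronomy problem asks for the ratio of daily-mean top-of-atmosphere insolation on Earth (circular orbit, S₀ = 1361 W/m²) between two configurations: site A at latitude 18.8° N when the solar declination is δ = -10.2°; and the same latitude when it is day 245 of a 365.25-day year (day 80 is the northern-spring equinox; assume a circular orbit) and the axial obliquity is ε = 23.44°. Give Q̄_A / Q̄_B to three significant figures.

— Configuration A (φ=+18.8°):
cos H₀ = −tan(+18.8°) tan(-10.200°) = 0.0613, H₀ = 1.5095 rad.
Bracket: H₀ sin φ sin δ + cos φ cos δ sin H₀ = 1.5095×0.32227×-0.17708 + 0.94665×0.98420×0.99812 = -0.086143 + 0.929941 = 0.843798.
Q̄ = (S₀/π) × [bracket] = (1361/π) × 0.843798 = 365.55 W/m².
— Configuration B (φ=+18.8°):
Solar longitude: λ_s = 360° × (245 − 80)/365.25 = 162.628°.
sin δ = sin 23.44° × sin 162.628° = 0.11877, so δ = +6.821°.
cos H₀ = −tan(+18.8°) tan(+6.821°) = -0.0407, H₀ = 1.6115 rad.
Bracket: H₀ sin φ sin δ + cos φ cos δ sin H₀ = 1.6115×0.32227×0.11877 + 0.94665×0.99292×0.99917 = 0.061682 + 0.939168 = 1.000850.
Q̄ = (S₀/π) × [bracket] = (1361/π) × 1.000850 = 433.59 W/m².
Ratio Q̄_A / Q̄_B = 365.55 / 433.59 = 0.8431.

Q̄_A / Q̄_B ≈ 0.843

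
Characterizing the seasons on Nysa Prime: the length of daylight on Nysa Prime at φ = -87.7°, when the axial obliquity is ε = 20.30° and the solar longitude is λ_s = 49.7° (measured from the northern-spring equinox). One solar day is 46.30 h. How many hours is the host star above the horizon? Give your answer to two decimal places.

0.00 h

Solar declination: sin δ = sin ε · sin λ_s = sin 20.30° × sin 49.7° = 0.26460, so δ = +15.343°.
cos H₀ = −tan φ · tan δ = 6.8314 ≥ 1, so the host star never rises (polar night) and H₀ = 0.
Daylight = 2H₀/(2π) × 46.30 h = (0.0000/π) × 46.30 = 0.00 h.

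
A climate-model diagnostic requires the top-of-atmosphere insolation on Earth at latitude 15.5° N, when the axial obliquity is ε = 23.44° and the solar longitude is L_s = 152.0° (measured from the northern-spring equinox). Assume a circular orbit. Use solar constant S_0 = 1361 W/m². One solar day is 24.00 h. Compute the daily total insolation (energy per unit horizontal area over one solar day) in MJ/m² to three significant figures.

Solar declination: sin δ = sin ε · sin L_s = sin 23.44° × sin 152.0° = 0.18675, so δ = +10.763°.
cos h₀ = −tan(+15.5°) tan(+10.763°) = -0.0527, h₀ = 1.6235 rad.
Bracket: h₀ sin ϕ sin δ + cos ϕ cos δ sin h₀ = 1.6235×0.26724×0.18675 + 0.96363×0.98241×0.99861 = 0.081024 + 0.945364 = 1.026388.
Q̄ = (S_0/π) × [bracket] = (1361/π) × 1.026388 = 444.65 W/m².
Daily total = Q̄ × 24.00 h × 3600 s/h = 444.65 × 24.00 × 3600 / 10⁶ = 38.42 MJ/m².

38.4 MJ/m²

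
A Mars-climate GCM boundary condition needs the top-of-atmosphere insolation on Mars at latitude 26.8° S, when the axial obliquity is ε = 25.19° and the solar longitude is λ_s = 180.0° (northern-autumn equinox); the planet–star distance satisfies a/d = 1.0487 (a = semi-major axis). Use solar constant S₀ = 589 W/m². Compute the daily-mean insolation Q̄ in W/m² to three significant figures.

Q̄ ≈ 184 W/m²

Solar declination: sin δ = sin ε · sin λ_s = sin 25.19° × sin 180.0° = 0.00000, so δ = +0.000°.
cos H₀ = −tan(-26.8°) tan(+0.000°) = 0.0000, H₀ = 1.5708 rad.
Bracket: H₀ sin φ sin δ + cos φ cos δ sin H₀ = 1.5708×-0.45088×0.00000 + 0.89259×1.00000×1.00000 = -0.000000 + 0.892590 = 0.892590.
Inverse-square distance factor (a/d)² = 1.0487² = 1.099772.
Q̄ = (S₀/π) × 1.099772 × [bracket] = (589/π) × 1.099772 × 0.892590 = 184.0 W/m².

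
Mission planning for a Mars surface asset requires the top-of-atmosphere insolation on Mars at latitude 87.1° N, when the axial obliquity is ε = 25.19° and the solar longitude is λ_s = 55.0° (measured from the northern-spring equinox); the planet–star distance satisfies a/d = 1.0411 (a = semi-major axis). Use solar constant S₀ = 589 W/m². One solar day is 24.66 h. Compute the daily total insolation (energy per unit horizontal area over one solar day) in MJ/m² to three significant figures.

19.7 MJ/m²

Solar declination: sin δ = sin ε · sin λ_s = sin 25.19° × sin 55.0° = 0.34865, so δ = +20.405°.
cos H₀ = −tan(+87.1°) tan(+20.405°) = -7.3432 ≤ −1 ⇒ polar day, H₀ = π.
Bracket: H₀ sin φ sin δ + cos φ cos δ sin H₀ = 3.1416×0.99872×0.34865 + 0.05059×0.93725×0.00000 = 1.093917 + 0.000000 = 1.093917.
Inverse-square distance factor (a/d)² = 1.0411² = 1.083889.
Q̄ = (S₀/π) × 1.083889 × [bracket] = (589/π) × 1.083889 × 1.093917 = 222.30 W/m².
Daily total = Q̄ × 24.66 h × 3600 s/h = 222.30 × 24.66 × 3600 / 10⁶ = 19.73 MJ/m².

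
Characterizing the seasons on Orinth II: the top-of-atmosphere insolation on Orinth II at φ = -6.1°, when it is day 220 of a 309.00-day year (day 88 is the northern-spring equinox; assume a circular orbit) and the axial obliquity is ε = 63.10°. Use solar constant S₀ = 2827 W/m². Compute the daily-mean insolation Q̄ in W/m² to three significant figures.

Solar longitude: λ_s = 360° × (220 − 88)/309.00 = 153.786°.
sin δ = sin 63.10° × sin 153.786° = 0.39392, so δ = +23.199°.
cos H₀ = −tan(-6.1°) tan(+23.199°) = 0.0458, H₀ = 1.5250 rad.
Bracket: H₀ sin φ sin δ + cos φ cos δ sin H₀ = 1.5250×-0.10626×0.39392 + 0.99434×0.91914×0.99895 = -0.063833 + 0.912978 = 0.849145.
Q̄ = (S₀/π) × [bracket] = (2827/π) × 0.849145 = 764.1 W/m².

Q̄ ≈ 764 W/m²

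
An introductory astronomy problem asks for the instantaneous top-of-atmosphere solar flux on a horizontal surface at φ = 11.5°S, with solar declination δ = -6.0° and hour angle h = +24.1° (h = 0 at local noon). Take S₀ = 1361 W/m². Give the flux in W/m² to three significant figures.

cos θ_z = sin φ sin δ + cos φ cos δ cos h = 0.020840 + 0.889609 = 0.910449.
Flux = S₀ · cos θ_z = 1361 × 0.910449 = 1239 W/m².

1.24e+03 W/m²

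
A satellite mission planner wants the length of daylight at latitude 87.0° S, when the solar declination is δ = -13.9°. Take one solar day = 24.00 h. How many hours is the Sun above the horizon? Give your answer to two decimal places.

Sunrise equation: cos h₀ = −tan ϕ · tan δ = -4.7221 ≤ −1, so the Sun never sets (polar day) and h₀ = π.
Daylight = 2h₀/(2π) × 24.00 h = (3.1416/π) × 24.00 = 24.00 h.

24.00 h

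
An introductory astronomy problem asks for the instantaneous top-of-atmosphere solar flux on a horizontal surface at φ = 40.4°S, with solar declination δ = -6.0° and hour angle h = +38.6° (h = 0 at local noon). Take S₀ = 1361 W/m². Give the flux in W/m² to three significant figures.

cos θ_z = sin φ sin δ + cos φ cos δ cos h = 0.067747 + 0.591897 = 0.659644.
Flux = S₀ · cos θ_z = 1361 × 0.659644 = 897.8 W/m².

898 W/m²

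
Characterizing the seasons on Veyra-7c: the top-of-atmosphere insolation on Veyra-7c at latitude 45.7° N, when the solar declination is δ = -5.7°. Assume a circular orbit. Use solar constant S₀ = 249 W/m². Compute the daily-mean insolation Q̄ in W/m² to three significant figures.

cos H₀ = −tan(+45.7°) tan(-5.700°) = 0.1023, H₀ = 1.4683 rad.
Bracket: H₀ sin φ sin δ + cos φ cos δ sin H₀ = 1.4683×0.71569×-0.09932 + 0.69842×0.99506×0.99476 = -0.104370 + 0.691328 = 0.586958.
Q̄ = (S₀/π) × [bracket] = (249/π) × 0.586958 = 46.52 W/m².

Q̄ ≈ 46.5 W/m²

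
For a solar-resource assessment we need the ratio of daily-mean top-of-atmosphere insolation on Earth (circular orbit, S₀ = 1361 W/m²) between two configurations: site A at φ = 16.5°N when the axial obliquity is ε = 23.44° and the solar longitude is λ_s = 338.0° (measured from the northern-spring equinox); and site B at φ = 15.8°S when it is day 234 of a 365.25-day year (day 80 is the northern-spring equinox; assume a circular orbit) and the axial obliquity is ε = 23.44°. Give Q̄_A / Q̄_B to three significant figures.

— Configuration A (φ=+16.5°):
Solar declination: sin δ = sin ε · sin λ_s = sin 23.44° × sin 338.0° = -0.14901, so δ = -8.570°.
cos H₀ = −tan(+16.5°) tan(-8.570°) = 0.0446, H₀ = 1.5261 rad.
Bracket: H₀ sin φ sin δ + cos φ cos δ sin H₀ = 1.5261×0.28402×-0.14901 + 0.95882×0.98884×0.99900 = -0.064587 + 0.947171 = 0.882584.
Q̄ = (S₀/π) × [bracket] = (1361/π) × 0.882584 = 382.35 W/m².
— Configuration B (φ=-15.8°):
Solar longitude: λ_s = 360° × (234 − 80)/365.25 = 151.786°.
sin δ = sin 23.44° × sin 151.786° = 0.18806, so δ = +10.839°.
cos H₀ = −tan(-15.8°) tan(+10.839°) = 0.0542, H₀ = 1.5166 rad.
Bracket: H₀ sin φ sin δ + cos φ cos δ sin H₀ = 1.5166×-0.27228×0.18806 + 0.96222×0.98216×0.99853 = -0.077657 + 0.943665 = 0.866008.
Q̄ = (S₀/π) × [bracket] = (1361/π) × 0.866008 = 375.17 W/m².
Ratio Q̄_A / Q̄_B = 382.35 / 375.17 = 1.019.

Q̄_A / Q̄_B ≈ 1.02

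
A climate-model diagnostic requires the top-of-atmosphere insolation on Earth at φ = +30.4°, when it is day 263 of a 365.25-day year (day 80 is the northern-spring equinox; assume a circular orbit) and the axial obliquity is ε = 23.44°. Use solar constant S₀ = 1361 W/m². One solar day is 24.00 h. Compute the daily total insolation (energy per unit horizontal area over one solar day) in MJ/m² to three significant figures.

Solar longitude: λ_s = 360° × (263 − 80)/365.25 = 180.370°.
sin δ = sin 23.44° × sin 180.370° = -0.00257, so δ = -0.147°.
cos H₀ = −tan(+30.4°) tan(-0.147°) = 0.0015, H₀ = 1.5693 rad.
Bracket: H₀ sin φ sin δ + cos φ cos δ sin H₀ = 1.5693×0.50603×-0.00257 + 0.86251×1.00000×1.00000 = -0.002041 + 0.862510 = 0.860469.
Q̄ = (S₀/π) × [bracket] = (1361/π) × 0.860469 = 372.77 W/m².
Daily total = Q̄ × 24.00 h × 3600 s/h = 372.77 × 24.00 × 3600 / 10⁶ = 32.21 MJ/m².

32.2 MJ/m²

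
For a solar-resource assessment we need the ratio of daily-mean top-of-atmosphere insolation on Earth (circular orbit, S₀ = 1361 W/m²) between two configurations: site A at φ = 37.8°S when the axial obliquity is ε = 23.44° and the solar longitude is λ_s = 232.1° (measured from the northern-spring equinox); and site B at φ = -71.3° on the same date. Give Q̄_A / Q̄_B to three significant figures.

Q̄_A / Q̄_B ≈ 1.15

— Configuration A (φ=-37.8°):
Solar declination: sin δ = sin ε · sin λ_s = sin 23.44° × sin 232.1° = -0.31389, so δ = -18.294°.
cos H₀ = −tan(-37.8°) tan(-18.294°) = -0.2564, H₀ = 1.8301 rad.
Bracket: H₀ sin φ sin δ + cos φ cos δ sin H₀ = 1.8301×-0.61291×-0.31389 + 0.79016×0.94946×0.96656 = 0.352086 + 0.725138 = 1.077224.
Q̄ = (S₀/π) × [bracket] = (1361/π) × 1.077224 = 466.67 W/m².
— Configuration B (φ=-71.3°):
cos H₀ = −tan(-71.3°) tan(-18.294°) = -0.9767, H₀ = 2.9253 rad.
Bracket: H₀ sin φ sin δ + cos φ cos δ sin H₀ = 2.9253×-0.94721×-0.31389 + 0.32061×0.94946×0.21458 = 0.869749 + 0.065320 = 0.935069.
Q̄ = (S₀/π) × [bracket] = (1361/π) × 0.935069 = 405.09 W/m².
Ratio Q̄_A / Q̄_B = 466.67 / 405.09 = 1.152.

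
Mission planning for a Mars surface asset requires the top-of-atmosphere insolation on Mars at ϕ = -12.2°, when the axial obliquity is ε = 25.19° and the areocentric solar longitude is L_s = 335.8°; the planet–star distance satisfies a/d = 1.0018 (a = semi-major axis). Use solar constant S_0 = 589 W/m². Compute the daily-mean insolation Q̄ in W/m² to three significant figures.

sin δ = sin 25.19° × sin 335.8° = -0.17447, so δ = -10.048°.
cos h₀ = −tan(-12.2°) tan(-10.048°) = -0.0383, h₀ = 1.6091 rad.
Bracket: h₀ sin ϕ sin δ + cos ϕ cos δ sin h₀ = 1.6091×-0.21132×-0.17447 + 0.97742×0.98466×0.99927 = 0.059326 + 0.961724 = 1.021050.
Inverse-square distance factor (a/d)² = 1.0018² = 1.003603.
Q̄ = (S_0/π) × 1.003603 × [bracket] = (589/π) × 1.003603 × 1.021050 = 192.1 W/m².

Q̄ ≈ 192 W/m²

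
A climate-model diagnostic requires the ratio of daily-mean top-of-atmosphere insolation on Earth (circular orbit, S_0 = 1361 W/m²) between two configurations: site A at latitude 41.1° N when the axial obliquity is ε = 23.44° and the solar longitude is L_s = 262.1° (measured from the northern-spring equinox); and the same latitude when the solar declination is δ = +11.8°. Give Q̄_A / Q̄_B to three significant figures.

— Configuration A (ϕ=+41.1°):
Solar declination: sin δ = sin ε · sin L_s = sin 23.44° × sin 262.1° = -0.39401, so δ = -23.204°.
cos h₀ = −tan(+41.1°) tan(-23.204°) = 0.3740, h₀ = 1.1875 rad.
Bracket: h₀ sin ϕ sin δ + cos ϕ cos δ sin h₀ = 1.1875×0.65738×-0.39401 + 0.75356×0.91910×0.92744 = -0.307579 + 0.642342 = 0.334763.
Q̄ = (S_0/π) × [bracket] = (1361/π) × 0.334763 = 145.03 W/m².
— Configuration B (ϕ=+41.1°):
cos h₀ = −tan(+41.1°) tan(+11.800°) = -0.1822, h₀ = 1.7541 rad.
Bracket: h₀ sin ϕ sin δ + cos ϕ cos δ sin h₀ = 1.7541×0.65738×0.20450 + 0.75356×0.97887×0.98325 = 0.235811 + 0.725282 = 0.961093.
Q̄ = (S_0/π) × [bracket] = (1361/π) × 0.961093 = 416.36 W/m².
Ratio Q̄_A / Q̄_B = 145.03 / 416.36 = 0.3483.

Q̄_A / Q̄_B ≈ 0.348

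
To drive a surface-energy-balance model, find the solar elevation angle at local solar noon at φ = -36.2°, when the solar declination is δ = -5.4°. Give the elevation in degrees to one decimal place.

At local noon the hour angle is zero, so the zenith angle equals |φ − δ| = |-36.2° − (-5.400°)| = 30.800°.
Elevation = 90° − 30.800° = 59.2°.

59.2°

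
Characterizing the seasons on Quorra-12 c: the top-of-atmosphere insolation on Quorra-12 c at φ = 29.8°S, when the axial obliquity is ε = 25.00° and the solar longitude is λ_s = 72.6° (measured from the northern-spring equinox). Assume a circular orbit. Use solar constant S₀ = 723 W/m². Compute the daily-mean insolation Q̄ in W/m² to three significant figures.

Solar declination: sin δ = sin ε · sin λ_s = sin 25.00° × sin 72.6° = 0.40328, so δ = +23.783°.
cos H₀ = −tan(-29.8°) tan(+23.783°) = 0.2524, H₀ = 1.3156 rad.
Bracket: H₀ sin φ sin δ + cos φ cos δ sin H₀ = 1.3156×-0.49697×0.40328 + 0.86777×0.91508×0.96762 = -0.263670 + 0.768367 = 0.504697.
Q̄ = (S₀/π) × [bracket] = (723/π) × 0.504697 = 116.1 W/m².

Q̄ ≈ 116 W/m²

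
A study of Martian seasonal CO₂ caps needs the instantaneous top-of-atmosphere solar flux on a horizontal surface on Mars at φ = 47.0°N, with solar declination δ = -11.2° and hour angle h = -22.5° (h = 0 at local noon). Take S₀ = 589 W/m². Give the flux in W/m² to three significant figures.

cos θ_z = sin φ sin δ + cos φ cos δ cos h = -0.142054 + 0.618084 = 0.476030.
Flux = S₀ · cos θ_z = 589 × 0.476030 = 280.4 W/m².

280 W/m²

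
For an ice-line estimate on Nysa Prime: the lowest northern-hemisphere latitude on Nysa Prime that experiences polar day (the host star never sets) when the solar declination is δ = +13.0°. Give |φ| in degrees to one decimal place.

|φ| = 77.0°

Polar day requires cos H₀ = −tan φ tan δ ≤ −1, i.e. tan φ tan δ ≥ 1.
The boundary is |tan φ| · |tan δ| = 1, so |φ| = 90° − |δ| = 90° − 13.0° = 77.0° in the northern hemisphere.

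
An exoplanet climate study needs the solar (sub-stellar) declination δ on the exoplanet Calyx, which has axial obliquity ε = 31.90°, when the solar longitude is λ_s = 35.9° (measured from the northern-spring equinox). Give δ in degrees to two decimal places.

sin δ = sin ε · sin λ_s = sin 31.90° × sin 35.9° = 0.309862.
δ = arcsin(0.309862) = +18.05°.

δ = +18.05°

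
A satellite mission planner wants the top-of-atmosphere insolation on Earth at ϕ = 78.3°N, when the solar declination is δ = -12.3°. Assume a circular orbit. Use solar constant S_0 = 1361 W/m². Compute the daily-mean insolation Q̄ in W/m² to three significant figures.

Q̄ ≈ 0.00 W/m²

cos h₀ = −tan(+78.3°) tan(-12.300°) = 1.0529 ≥ 1 ⇒ polar night, h₀ = 0 and Q̄ = 0.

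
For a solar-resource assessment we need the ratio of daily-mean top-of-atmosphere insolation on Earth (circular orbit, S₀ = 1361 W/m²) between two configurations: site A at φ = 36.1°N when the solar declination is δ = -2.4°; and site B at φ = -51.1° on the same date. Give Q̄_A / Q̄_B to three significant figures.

Q̄_A / Q̄_B ≈ 1.13

— Configuration A (φ=+36.1°):
cos H₀ = −tan(+36.1°) tan(-2.400°) = 0.0306, H₀ = 1.5402 rad.
Bracket: H₀ sin φ sin δ + cos φ cos δ sin H₀ = 1.5402×0.58920×-0.04188 + 0.80799×0.99912×0.99953 = -0.038006 + 0.806900 = 0.768894.
Q̄ = (S₀/π) × [bracket] = (1361/π) × 0.768894 = 333.10 W/m².
— Configuration B (φ=-51.1°):
cos H₀ = −tan(-51.1°) tan(-2.400°) = -0.0519, H₀ = 1.6228 rad.
Bracket: H₀ sin φ sin δ + cos φ cos δ sin H₀ = 1.6228×-0.77824×-0.04188 + 0.62796×0.99912×0.99865 = 0.052891 + 0.626560 = 0.679451.
Q̄ = (S₀/π) × [bracket] = (1361/π) × 0.679451 = 294.35 W/m².
Ratio Q̄_A / Q̄_B = 333.10 / 294.35 = 1.132.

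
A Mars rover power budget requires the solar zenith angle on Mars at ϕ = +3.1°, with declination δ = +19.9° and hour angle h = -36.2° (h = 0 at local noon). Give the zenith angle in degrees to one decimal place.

θ_z = 39.1°

cos θ_z = sin ϕ sin δ + cos ϕ cos δ cos h = 0.018407 + 0.757665 = 0.776072.
θ_z = arccos(0.776072) = 39.1°.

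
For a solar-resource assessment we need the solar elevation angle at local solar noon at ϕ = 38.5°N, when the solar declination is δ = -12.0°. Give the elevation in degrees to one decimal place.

At local noon the hour angle is zero, so the zenith angle equals |ϕ − δ| = |+38.5° − (-12.000°)| = 50.500°.
Elevation = 90° − 50.500° = 39.5°.

39.5°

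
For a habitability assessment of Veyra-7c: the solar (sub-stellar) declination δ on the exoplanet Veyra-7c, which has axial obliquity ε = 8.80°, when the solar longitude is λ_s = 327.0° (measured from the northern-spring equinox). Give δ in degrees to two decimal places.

δ = -4.78°

sin δ = sin ε · sin λ_s = sin 8.80° × sin 327.0° = -0.083322.
δ = arcsin(-0.083322) = -4.78°.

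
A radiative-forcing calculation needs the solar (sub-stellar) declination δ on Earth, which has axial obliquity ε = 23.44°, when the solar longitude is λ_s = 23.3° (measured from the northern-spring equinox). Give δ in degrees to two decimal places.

sin δ = sin ε · sin λ_s = sin 23.44° × sin 23.3° = 0.157343.
δ = arcsin(0.157343) = +9.05°.

δ = +9.05°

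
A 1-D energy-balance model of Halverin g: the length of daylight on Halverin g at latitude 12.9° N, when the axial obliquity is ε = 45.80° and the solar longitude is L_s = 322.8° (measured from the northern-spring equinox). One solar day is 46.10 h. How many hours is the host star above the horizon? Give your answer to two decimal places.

Solar declination: sin δ = sin ε · sin L_s = sin 45.80° × sin 322.8° = -0.43344, so δ = -25.686°.
cos h₀ = −tan ϕ · tan δ = −tan(+12.9°) × tan(-25.686°) = 0.1102, so h₀ = 1.4604 rad = 83.68°.
Daylight = 2h₀/(2π) × 46.10 h = (1.4604/π) × 46.10 = 21.43 h.

21.43 h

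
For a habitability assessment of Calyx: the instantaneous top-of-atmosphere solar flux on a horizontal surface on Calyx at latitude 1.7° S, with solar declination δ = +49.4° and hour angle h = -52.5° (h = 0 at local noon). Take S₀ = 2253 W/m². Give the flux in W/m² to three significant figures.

cos θ_z = sin φ sin δ + cos φ cos δ cos h = -0.022525 + 0.395992 = 0.373467.
Flux = S₀ · cos θ_z = 2253 × 0.373467 = 841.4 W/m².

841 W/m²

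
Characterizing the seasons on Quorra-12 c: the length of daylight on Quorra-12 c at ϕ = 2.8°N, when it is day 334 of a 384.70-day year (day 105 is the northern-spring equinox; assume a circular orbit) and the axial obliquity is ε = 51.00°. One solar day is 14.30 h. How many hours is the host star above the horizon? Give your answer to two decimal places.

Solar longitude: L_s = 360° × (334 − 105)/384.70 = 214.297°.
sin δ = sin 51.00° × sin 214.297° = -0.43791, so δ = -25.970°.
cos h₀ = −tan ϕ · tan δ = −tan(+2.8°) × tan(-25.970°) = 0.0238, so h₀ = 1.5470 rad = 88.63°.
Daylight = 2h₀/(2π) × 14.30 h = (1.5470/π) × 14.30 = 7.04 h.

7.04 h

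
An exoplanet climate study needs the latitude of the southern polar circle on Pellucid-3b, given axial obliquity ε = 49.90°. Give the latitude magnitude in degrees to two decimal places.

40.10°

The polar circle is the lowest latitude that experiences at least one full rotation of continuous darkness at the northern-summer solstice; it lies at |φ| = 90° − ε = 90° − 49.90° = 40.10°.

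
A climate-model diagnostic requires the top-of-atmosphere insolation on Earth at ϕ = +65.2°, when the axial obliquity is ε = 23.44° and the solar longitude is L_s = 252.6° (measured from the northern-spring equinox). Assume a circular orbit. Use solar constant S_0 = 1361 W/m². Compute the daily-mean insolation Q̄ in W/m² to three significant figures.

Solar declination: sin δ = sin ε · sin L_s = sin 23.44° × sin 252.6° = -0.37959, so δ = -22.308°.
cos h₀ = −tan(+65.2°) tan(-22.308°) = 0.8880, h₀ = 0.4779 rad.
Bracket: h₀ sin ϕ sin δ + cos ϕ cos δ sin h₀ = 0.4779×0.90778×-0.37959 + 0.41945×0.92516×0.45993 = -0.164677 + 0.178480 = 0.013803.
Q̄ = (S_0/π) × [bracket] = (1361/π) × 0.013803 = 5.980 W/m².

Q̄ ≈ 5.98 W/m²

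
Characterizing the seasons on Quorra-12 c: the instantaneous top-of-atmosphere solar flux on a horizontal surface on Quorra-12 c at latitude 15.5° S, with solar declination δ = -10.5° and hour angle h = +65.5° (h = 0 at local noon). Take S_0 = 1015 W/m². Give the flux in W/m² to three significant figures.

448 W/m²

cos θ_z = sin ϕ sin δ + cos ϕ cos δ cos h = 0.048700 + 0.392920 = 0.441620.
Flux = S_0 · cos θ_z = 1015 × 0.441620 = 448.2 W/m².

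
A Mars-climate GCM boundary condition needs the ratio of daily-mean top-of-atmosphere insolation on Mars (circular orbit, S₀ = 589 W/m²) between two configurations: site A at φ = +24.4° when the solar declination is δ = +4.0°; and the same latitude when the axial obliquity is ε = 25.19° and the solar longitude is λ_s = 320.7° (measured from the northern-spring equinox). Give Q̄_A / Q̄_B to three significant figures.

Q̄_A / Q̄_B ≈ 1.35

— Configuration A (φ=+24.4°):
cos H₀ = −tan(+24.4°) tan(+4.000°) = -0.0317, H₀ = 1.6025 rad.
Bracket: H₀ sin φ sin δ + cos φ cos δ sin H₀ = 1.6025×0.41310×0.06976 + 0.91068×0.99756×0.99950 = 0.046181 + 0.908004 = 0.954185.
Q̄ = (S₀/π) × [bracket] = (589/π) × 0.954185 = 178.89 W/m².
— Configuration B (φ=+24.4°):
Solar declination: sin δ = sin ε · sin λ_s = sin 25.19° × sin 320.7° = -0.26958, so δ = -15.639°.
cos H₀ = −tan(+24.4°) tan(-15.639°) = 0.1270, H₀ = 1.4435 rad.
Bracket: H₀ sin φ sin δ + cos φ cos δ sin H₀ = 1.4435×0.41310×-0.26958 + 0.91068×0.96298×0.99190 = -0.160753 + 0.869863 = 0.709110.
Q̄ = (S₀/π) × [bracket] = (589/π) × 0.709110 = 132.95 W/m².
Ratio Q̄_A / Q̄_B = 178.89 / 132.95 = 1.346.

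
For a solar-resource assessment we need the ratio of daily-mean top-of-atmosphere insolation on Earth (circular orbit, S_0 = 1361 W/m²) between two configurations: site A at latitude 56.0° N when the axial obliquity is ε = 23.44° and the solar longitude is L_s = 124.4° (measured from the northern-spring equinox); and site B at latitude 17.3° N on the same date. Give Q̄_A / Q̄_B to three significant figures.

— Configuration A (ϕ=+56.0°):
Solar declination: sin δ = sin ε · sin L_s = sin 23.44° × sin 124.4° = 0.32822, so δ = +19.161°.
cos h₀ = −tan(+56.0°) tan(+19.161°) = -0.5151, h₀ = 2.1120 rad.
Bracket: h₀ sin ϕ sin δ + cos ϕ cos δ sin h₀ = 2.1120×0.82904×0.32822 + 0.55919×0.94460×0.85710 = 0.574691 + 0.452730 = 1.027421.
Q̄ = (S_0/π) × [bracket] = (1361/π) × 1.027421 = 445.10 W/m².
— Configuration B (ϕ=+17.3°):
cos h₀ = −tan(+17.3°) tan(+19.161°) = -0.1082, h₀ = 1.6792 rad.
Bracket: h₀ sin ϕ sin δ + cos ϕ cos δ sin h₀ = 1.6792×0.29737×0.32822 + 0.95476×0.94460×0.99413 = 0.163895 + 0.896572 = 1.060467.
Q̄ = (S_0/π) × [bracket] = (1361/π) × 1.060467 = 459.42 W/m².
Ratio Q̄_A / Q̄_B = 445.10 / 459.42 = 0.9688.

Q̄_A / Q̄_B ≈ 0.969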